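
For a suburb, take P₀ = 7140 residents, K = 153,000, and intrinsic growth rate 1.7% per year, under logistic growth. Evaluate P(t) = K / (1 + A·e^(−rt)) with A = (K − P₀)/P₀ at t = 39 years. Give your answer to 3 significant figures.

≈ 13,300 residents

A = (153000 − 7140)/7140 = 20.42857
P(39) = 153000 / (1 + 20.42857·e^(−0.017·39)) = 153000 / (1 + 20.42857·0.515303)
= 153000 / 11.52691 ≈ 13273.29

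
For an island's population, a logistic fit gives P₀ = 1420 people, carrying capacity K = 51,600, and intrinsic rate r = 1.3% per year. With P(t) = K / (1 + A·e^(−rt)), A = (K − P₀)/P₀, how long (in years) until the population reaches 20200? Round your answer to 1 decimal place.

t ≈ 240.3 years

A = (51600 − 1420)/1420 = 35.33803
20200 = 51600/(1 + 35.33803·e^(−0.013t)) → 1 + 35.33803·e^(−0.013t) = 2.55446
e^(−0.013t) = 0.043988 → t = ln(22.73338)/0.013 = 3.12383/0.013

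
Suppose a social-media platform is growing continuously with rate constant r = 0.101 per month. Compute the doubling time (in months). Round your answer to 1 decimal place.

doubling time = ln(2) / |r| = 0.69315 / 0.101

doubling time ≈ 6.9 months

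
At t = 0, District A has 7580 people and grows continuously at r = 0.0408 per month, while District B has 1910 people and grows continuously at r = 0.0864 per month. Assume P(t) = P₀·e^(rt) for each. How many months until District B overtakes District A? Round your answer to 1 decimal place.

t ≈ 30.2 months

7580·e^(0.0408t) = 1910·e^(0.0864t)
7580/1910 = e^((0.0864 − 0.0408)t) → ln(3.96859) = 0.0456·t
t = 1.37841 / 0.0456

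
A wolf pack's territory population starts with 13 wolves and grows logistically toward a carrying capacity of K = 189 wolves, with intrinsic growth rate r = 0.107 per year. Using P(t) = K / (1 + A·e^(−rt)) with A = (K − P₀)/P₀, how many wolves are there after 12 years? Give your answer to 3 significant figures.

≈ 39.8 wolves

A = (189 − 13)/13 = 13.53846
P(12) = 189 / (1 + 13.53846·e^(−0.107·12)) = 189 / (1 + 13.53846·0.276927)
= 189 / 4.74917 ≈ 39.8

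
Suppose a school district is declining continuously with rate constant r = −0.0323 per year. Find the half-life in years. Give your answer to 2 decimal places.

half-life = ln(2) / |r| = 0.69315 / 0.0323

half-life ≈ 21.46 years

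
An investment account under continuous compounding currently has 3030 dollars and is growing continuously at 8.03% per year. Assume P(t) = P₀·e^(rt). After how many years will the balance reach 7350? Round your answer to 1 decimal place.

t ≈ 11.0 years

7350 = 3030 · e^(0.0803·t)
t = ln(7350/3030) / 0.0803 = ln(2.42574) / 0.0803 = 0.88614 / 0.0803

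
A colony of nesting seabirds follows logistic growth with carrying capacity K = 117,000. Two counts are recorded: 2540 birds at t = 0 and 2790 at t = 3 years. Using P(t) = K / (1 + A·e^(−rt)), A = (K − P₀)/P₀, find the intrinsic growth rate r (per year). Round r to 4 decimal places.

r ≈ 0.0320 per year

A = (117000 − 2540)/2540 = 45.06299
2790 = 117000/(1 + 45.06299·e^(−r·3)) → e^(−3r) = (41.93548 − 1)/45.06299 = 0.908406
r = −ln(0.908406)/3 = 0.09606/3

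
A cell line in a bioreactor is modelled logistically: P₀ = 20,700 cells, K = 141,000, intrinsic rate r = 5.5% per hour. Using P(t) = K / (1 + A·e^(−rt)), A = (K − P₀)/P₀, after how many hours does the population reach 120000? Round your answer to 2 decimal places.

A = (141000 − 20700)/20700 = 5.81159
120000 = 141000/(1 + 5.81159·e^(−0.055t)) → 1 + 5.81159·e^(−0.055t) = 1.175
e^(−0.055t) = 0.030112 → t = ln(33.20911)/0.055 = 3.50282/0.055

t ≈ 63.69 hours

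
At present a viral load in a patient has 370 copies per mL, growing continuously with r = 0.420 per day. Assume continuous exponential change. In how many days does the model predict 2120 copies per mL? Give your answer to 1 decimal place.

2120 = 370 · e^(0.42·t)
t = ln(2120/370) / 0.42 = ln(5.72973) / 0.42 = 1.74567 / 0.42

t ≈ 4.2 days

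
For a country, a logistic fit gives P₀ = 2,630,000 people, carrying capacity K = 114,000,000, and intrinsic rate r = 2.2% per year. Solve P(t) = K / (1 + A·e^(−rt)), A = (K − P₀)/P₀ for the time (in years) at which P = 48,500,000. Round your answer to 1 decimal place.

t ≈ 156.6 years

A = (114000000 − 2630000)/2630000 = 42.34601
48500000 = 114000000/(1 + 42.34601·e^(−0.022t)) → 1 + 42.34601·e^(−0.022t) = 2.35052
e^(−0.022t) = 0.031892 → t = ln(31.35544)/0.022 = 3.44539/0.022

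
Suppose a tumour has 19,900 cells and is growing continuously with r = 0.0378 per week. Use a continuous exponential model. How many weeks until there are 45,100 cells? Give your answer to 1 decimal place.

t ≈ 21.6 weeks

45100 = 19900 · e^(0.0378·t)
t = ln(45100/19900) / 0.0378 = ln(2.26633) / 0.0378 = 0.81816 / 0.0378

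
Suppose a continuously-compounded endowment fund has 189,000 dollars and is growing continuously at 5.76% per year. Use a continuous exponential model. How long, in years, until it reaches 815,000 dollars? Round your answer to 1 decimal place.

t ≈ 25.4 years

815000 = 189000 · e^(0.0576·t)
t = ln(815000/189000) / 0.0576 = ln(4.31217) / 0.0576 = 1.46144 / 0.0576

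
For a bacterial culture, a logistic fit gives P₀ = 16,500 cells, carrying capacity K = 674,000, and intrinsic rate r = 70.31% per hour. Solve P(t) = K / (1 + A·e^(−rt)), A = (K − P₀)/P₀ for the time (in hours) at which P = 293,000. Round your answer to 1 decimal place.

t ≈ 4.9 hours

A = (674000 − 16500)/16500 = 39.84848
293000 = 674000/(1 + 39.84848·e^(−0.7031t)) → 1 + 39.84848·e^(−0.7031t) = 2.30034
e^(−0.7031t) = 0.032632 → t = ln(30.64464)/0.7031 = 3.42246/0.7031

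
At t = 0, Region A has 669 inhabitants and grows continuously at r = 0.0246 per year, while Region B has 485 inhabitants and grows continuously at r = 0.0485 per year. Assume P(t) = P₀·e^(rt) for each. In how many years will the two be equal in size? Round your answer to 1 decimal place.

t ≈ 13.5 years

669·e^(0.0246t) = 485·e^(0.0485t)
669/485 = e^((0.0485 − 0.0246)t) → ln(1.37938) = 0.0239·t
t = 0.32164 / 0.0239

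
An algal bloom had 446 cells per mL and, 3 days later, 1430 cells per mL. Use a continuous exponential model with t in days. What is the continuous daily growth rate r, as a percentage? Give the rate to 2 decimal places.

1430 = 446 · e^(r·3)
e^(3r) = 1430/446 = 3.20628
r = ln(3.20628) / 3 = 1.16511 / 3

r ≈ 38.84% per day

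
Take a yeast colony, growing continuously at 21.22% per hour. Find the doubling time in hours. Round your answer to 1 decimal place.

doubling time = ln(2) / |r| = 0.69315 / 0.2122

doubling time ≈ 3.3 hours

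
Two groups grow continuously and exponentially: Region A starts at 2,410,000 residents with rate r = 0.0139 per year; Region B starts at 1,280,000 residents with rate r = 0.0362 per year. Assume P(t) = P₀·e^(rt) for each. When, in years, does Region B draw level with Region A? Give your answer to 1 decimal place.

2410000·e^(0.0139t) = 1280000·e^(0.0362t)
2410000/1280000 = e^((0.0362 − 0.0139)t) → ln(1.88281) = 0.0223·t
t = 0.63277 / 0.0223

t ≈ 28.4 years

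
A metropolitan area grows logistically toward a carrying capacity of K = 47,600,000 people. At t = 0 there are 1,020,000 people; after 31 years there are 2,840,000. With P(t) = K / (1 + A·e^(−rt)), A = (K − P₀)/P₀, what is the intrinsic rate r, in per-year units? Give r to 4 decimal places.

A = (47600000 − 1020000)/1020000 = 45.66667
2840000 = 47600000/(1 + 45.66667·e^(−r·31)) → e^(−31r) = (16.76056 − 1)/45.66667 = 0.345122
r = −ln(0.345122)/31 = 1.06386/31

r ≈ 0.0343 per year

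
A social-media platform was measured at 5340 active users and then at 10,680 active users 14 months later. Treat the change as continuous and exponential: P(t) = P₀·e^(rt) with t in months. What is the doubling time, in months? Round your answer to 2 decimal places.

doubling time ≈ 14.00 months

r = ln(10680/5340) / 14 = ln(2) / 14 ≈ 0.049511 per month
doubling time = ln 2 / |r| = 0.69315 / 0.049511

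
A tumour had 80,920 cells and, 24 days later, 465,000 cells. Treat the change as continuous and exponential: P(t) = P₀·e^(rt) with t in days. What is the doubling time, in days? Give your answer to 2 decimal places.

r = ln(465000/80920) / 24 = ln(5.74642) / 24 ≈ 0.072857 per day
doubling time = ln 2 / |r| = 0.69315 / 0.072857

doubling time ≈ 9.51 days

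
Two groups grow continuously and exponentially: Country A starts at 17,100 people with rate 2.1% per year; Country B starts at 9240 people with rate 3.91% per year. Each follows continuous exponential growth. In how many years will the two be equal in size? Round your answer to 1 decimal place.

17100·e^(0.021t) = 9240·e^(0.0391t)
17100/9240 = e^((0.0391 − 0.021)t) → ln(1.85065) = 0.0181·t
t = 0.61554 / 0.0181

t ≈ 34.0 years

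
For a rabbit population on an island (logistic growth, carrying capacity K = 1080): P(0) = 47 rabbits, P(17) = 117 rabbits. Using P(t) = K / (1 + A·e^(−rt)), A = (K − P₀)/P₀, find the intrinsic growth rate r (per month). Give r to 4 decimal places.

A = (1080 − 47)/47 = 21.97872
117 = 1080/(1 + 21.97872·e^(−r·17)) → e^(−17r) = (9.23077 − 1)/21.97872 = 0.374488
r = −ln(0.374488)/17 = 0.9822/17

r ≈ 0.0578 per month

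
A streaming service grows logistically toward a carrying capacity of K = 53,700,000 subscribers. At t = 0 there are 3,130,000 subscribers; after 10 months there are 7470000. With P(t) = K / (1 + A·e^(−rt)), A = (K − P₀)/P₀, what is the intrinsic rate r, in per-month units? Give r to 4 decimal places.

r ≈ 0.0960 per month

A = (53700000 − 3130000)/3130000 = 16.15655
7470000 = 53700000/(1 + 16.15655·e^(−r·10)) → e^(−10r) = (7.18876 − 1)/16.15655 = 0.383049
r = −ln(0.383049)/10 = 0.95959/10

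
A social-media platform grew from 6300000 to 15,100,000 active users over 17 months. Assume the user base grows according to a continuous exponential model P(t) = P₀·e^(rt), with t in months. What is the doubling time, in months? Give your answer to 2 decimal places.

r = ln(15100000/6300000) / 17 = ln(2.39683) / 17 ≈ 0.05142 per month
doubling time = ln 2 / |r| = 0.69315 / 0.05142

doubling time ≈ 13.48 months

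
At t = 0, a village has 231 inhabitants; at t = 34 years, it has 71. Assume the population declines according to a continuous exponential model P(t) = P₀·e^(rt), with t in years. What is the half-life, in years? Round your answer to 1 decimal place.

half-life ≈ 20.0 years

r = ln(71/231) / 34 = ln(0.30736) / 34 ≈ -0.034698 per year
half-life = ln 2 / |r| = 0.69315 / 0.034698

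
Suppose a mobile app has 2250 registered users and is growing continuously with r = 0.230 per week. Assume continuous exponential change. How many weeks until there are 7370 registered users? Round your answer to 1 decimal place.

7370 = 2250 · e^(0.23·t)
t = ln(7370/2250) / 0.23 = ln(3.27556) / 0.23 = 1.18649 / 0.23

t ≈ 5.2 weeks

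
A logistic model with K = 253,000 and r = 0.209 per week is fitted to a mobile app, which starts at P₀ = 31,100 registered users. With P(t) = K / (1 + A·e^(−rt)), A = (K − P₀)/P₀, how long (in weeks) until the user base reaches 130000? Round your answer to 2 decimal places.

t ≈ 9.67 weeks

A = (253000 − 31100)/31100 = 7.13505
130000 = 253000/(1 + 7.13505·e^(−0.209t)) → 1 + 7.13505·e^(−0.209t) = 1.94615
e^(−0.209t) = 0.132607 → t = ln(7.54111)/0.209 = 2.02037/0.209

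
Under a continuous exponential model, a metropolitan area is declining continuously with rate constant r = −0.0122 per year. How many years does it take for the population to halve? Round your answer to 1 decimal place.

half-life = ln(2) / |r| = 0.69315 / 0.0122

half-life ≈ 56.8 years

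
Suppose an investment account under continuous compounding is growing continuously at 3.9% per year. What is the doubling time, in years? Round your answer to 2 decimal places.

doubling time = ln(2) / |r| = 0.69315 / 0.039

doubling time ≈ 17.77 years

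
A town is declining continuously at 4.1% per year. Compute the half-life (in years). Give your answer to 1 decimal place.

half-life ≈ 16.9 years

half-life = ln(2) / |r| = 0.69315 / 0.041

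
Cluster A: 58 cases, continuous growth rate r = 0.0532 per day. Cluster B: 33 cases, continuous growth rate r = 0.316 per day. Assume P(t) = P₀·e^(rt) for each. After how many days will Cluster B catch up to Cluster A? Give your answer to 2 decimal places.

58·e^(0.0532t) = 33·e^(0.316t)
58/33 = e^((0.316 − 0.0532)t) → ln(1.75758) = 0.2628·t
t = 0.56394 / 0.2628

t ≈ 2.15 days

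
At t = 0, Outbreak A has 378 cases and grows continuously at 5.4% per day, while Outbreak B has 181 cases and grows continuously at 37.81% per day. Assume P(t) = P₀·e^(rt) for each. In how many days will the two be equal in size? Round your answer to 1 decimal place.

t ≈ 2.3 days

378·e^(0.054t) = 181·e^(0.3781t)
378/181 = e^((0.3781 − 0.054)t) → ln(2.0884) = 0.3241·t
t = 0.7364 / 0.3241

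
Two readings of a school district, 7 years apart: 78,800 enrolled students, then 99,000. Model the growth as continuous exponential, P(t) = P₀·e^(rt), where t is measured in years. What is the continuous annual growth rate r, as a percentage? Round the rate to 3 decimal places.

99000 = 78800 · e^(r·7)
e^(7r) = 99000/78800 = 1.25635
r = ln(1.25635) / 7 = 0.22821 / 7

r ≈ 3.260% per year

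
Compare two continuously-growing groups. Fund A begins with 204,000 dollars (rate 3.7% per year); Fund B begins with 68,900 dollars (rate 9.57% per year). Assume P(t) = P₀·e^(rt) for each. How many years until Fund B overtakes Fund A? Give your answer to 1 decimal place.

t ≈ 18.5 years

204000·e^(0.037t) = 68900·e^(0.0957t)
204000/68900 = e^((0.0957 − 0.037)t) → ln(2.96081) = 0.0587·t
t = 1.08546 / 0.0587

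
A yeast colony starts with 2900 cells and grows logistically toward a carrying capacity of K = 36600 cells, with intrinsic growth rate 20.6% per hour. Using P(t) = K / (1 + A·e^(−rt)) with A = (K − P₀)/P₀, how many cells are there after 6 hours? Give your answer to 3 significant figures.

A = (36600 − 2900)/2900 = 11.62069
P(6) = 36600 / (1 + 11.62069·e^(−0.206·6)) = 36600 / (1 + 11.62069·0.290544)
= 36600 / 4.37632 ≈ 8363.19

≈ 8,360 cells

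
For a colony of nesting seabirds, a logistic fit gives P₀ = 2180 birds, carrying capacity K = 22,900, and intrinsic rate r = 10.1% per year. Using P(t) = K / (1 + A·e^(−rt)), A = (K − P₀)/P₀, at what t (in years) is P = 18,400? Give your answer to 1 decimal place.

t ≈ 36.2 years

A = (22900 − 2180)/2180 = 9.50459
18400 = 22900/(1 + 9.50459·e^(−0.101t)) → 1 + 9.50459·e^(−0.101t) = 1.24457
e^(−0.101t) = 0.025731 → t = ln(38.8632)/0.101 = 3.66005/0.101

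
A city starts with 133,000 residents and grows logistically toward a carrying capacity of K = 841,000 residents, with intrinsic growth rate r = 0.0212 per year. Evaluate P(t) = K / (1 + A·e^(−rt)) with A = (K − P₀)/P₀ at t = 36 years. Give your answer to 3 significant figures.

A = (841000 − 133000)/133000 = 5.32331
P(36) = 841000 / (1 + 5.32331·e^(−0.0212·36)) = 841000 / (1 + 5.32331·0.466172)
= 841000 / 3.48158 ≈ 241557.08

≈ 242,000 residents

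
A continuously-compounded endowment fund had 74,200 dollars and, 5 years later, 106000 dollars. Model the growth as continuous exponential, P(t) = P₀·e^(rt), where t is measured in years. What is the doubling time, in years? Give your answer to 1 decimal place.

r = ln(106000/74200) / 5 = ln(1.42857) / 5 ≈ 0.071335 per year
doubling time = ln 2 / |r| = 0.69315 / 0.071335

doubling time ≈ 9.7 years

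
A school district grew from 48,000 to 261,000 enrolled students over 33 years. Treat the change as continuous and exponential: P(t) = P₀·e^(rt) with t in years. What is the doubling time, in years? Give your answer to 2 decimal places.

doubling time ≈ 13.51 years

r = ln(261000/48000) / 33 = ln(5.4375) / 33 ≈ 0.051313 per year
doubling time = ln 2 / |r| = 0.69315 / 0.051313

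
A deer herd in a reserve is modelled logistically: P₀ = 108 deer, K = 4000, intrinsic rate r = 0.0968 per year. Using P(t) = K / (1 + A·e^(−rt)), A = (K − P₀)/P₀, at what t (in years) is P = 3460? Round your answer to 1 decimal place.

A = (4000 − 108)/108 = 36.03704
3460 = 4000/(1 + 36.03704·e^(−0.0968t)) → 1 + 36.03704·e^(−0.0968t) = 1.15607
e^(−0.0968t) = 0.004331 → t = ln(230.90398)/0.0968 = 5.442/0.0968

t ≈ 56.2 years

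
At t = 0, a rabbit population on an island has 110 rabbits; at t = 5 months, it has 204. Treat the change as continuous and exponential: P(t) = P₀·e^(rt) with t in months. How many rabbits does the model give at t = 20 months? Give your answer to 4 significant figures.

≈ 1,301 rabbits

r = ln(204/110) / 5 ≈ 0.123528 per month
P(20) = 110 · e^(0.123528·20) = 110 · 11.82905 ≈ 1301.2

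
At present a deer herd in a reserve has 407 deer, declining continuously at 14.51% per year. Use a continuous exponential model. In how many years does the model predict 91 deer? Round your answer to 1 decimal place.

91 = 407 · e^(-0.1451·t)
t = ln(91/407) / -0.1451 = ln(0.22359) / -0.1451 = -1.49795 / -0.1451

t ≈ 10.3 years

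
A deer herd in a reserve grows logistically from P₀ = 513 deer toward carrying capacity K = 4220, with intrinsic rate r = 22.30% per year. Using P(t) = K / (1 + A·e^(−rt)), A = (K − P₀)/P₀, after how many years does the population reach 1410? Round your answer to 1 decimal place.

t ≈ 5.8 years

A = (4220 − 513)/513 = 7.22612
1410 = 4220/(1 + 7.22612·e^(−0.223t)) → 1 + 7.22612·e^(−0.223t) = 2.99291
e^(−0.223t) = 0.275792 → t = ln(3.62592)/0.223 = 1.28811/0.223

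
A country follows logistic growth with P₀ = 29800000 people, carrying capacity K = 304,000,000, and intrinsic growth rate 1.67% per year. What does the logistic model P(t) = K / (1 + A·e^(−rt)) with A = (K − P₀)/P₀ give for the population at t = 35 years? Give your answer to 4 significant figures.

≈ 49,600,000 people

A = (304000000 − 29800000)/29800000 = 9.20134
P(35) = 304000000 / (1 + 9.20134·e^(−0.0167·35)) = 304000000 / (1 + 9.20134·0.557384)
= 304000000 / 6.12869 ≈ 49602806.96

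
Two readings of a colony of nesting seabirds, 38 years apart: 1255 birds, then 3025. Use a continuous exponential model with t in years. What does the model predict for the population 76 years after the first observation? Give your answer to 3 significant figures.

≈ 7,290 birds

r = ln(3025/1255) / 38 ≈ 0.023152 per year
P(76) = 1255 · e^(0.023152·76) = 1255 · 5.80983 ≈ 7291.33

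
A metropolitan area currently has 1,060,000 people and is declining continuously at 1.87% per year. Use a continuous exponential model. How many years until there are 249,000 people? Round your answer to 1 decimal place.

t ≈ 77.5 years

249000 = 1060000 · e^(-0.0187·t)
t = ln(249000/1060000) / -0.0187 = ln(0.23491) / -0.0187 = -1.44857 / -0.0187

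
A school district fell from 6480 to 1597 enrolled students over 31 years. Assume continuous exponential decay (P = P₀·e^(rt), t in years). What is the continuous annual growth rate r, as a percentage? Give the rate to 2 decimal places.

r ≈ -4.52% per year

1597 = 6480 · e^(r·31)
e^(31r) = 1597/6480 = 0.24645
r = ln(0.24645) / 31 = -1.40059 / 31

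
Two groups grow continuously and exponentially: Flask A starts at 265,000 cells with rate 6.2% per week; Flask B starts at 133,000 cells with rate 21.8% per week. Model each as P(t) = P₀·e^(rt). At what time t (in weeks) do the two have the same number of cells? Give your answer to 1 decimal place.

t ≈ 4.4 weeks

265000·e^(0.062t) = 133000·e^(0.218t)
265000/133000 = e^((0.218 − 0.062)t) → ln(1.99248) = 0.156·t
t = 0.68938 / 0.156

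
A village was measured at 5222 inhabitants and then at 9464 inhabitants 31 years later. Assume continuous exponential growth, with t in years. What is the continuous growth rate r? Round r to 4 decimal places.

r ≈ 0.0192 per year

9464 = 5222 · e^(r·31)
e^(31r) = 9464/5222 = 1.81233
r = ln(1.81233) / 31 = 0.59461 / 31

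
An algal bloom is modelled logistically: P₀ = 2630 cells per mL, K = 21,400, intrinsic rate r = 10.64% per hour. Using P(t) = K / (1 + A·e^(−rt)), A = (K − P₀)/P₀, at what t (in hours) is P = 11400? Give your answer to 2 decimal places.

t ≈ 19.70 hours

A = (21400 − 2630)/2630 = 7.13688
11400 = 21400/(1 + 7.13688·e^(−0.1064t)) → 1 + 7.13688·e^(−0.1064t) = 1.87719
e^(−0.1064t) = 0.12291 → t = ln(8.13605)/0.1064 = 2.0963/0.1064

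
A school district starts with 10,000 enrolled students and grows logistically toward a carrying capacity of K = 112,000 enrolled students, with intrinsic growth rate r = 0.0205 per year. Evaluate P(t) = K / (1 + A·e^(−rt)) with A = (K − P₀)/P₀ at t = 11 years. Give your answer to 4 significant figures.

≈ 12,250 enrolled students

A = (112000 − 10000)/10000 = 10.2
P(11) = 112000 / (1 + 10.2·e^(−0.0205·11)) = 112000 / (1 + 10.2·0.798117)
= 112000 / 9.14079 ≈ 12252.76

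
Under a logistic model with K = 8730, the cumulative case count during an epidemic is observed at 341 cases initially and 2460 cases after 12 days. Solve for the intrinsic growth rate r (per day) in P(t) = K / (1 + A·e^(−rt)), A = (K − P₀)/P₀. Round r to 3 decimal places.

r ≈ 0.189 per day

A = (8730 − 341)/341 = 24.60117
2460 = 8730/(1 + 24.60117·e^(−r·12)) → e^(−12r) = (3.54878 − 1)/24.60117 = 0.103604
r = −ln(0.103604)/12 = 2.26718/12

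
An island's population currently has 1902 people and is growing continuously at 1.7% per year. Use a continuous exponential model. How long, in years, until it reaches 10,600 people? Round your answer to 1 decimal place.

t ≈ 101.1 years

10600 = 1902 · e^(0.017·t)
t = ln(10600/1902) / 0.017 = ln(5.57308) / 0.017 = 1.71795 / 0.017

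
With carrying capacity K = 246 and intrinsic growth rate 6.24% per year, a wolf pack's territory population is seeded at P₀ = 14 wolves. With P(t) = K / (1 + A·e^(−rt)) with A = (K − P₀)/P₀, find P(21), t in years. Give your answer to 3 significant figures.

≈ 45.0 wolves

A = (246 − 14)/14 = 16.57143
P(21) = 246 / (1 + 16.57143·e^(−0.0624·21)) = 246 / (1 + 16.57143·0.269712)
= 246 / 5.46952 ≈ 44.98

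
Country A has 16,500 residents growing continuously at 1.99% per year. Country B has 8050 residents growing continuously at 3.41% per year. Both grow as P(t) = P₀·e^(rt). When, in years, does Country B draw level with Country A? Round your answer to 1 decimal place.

16500·e^(0.0199t) = 8050·e^(0.0341t)
16500/8050 = e^((0.0341 − 0.0199)t) → ln(2.04969) = 0.0142·t
t = 0.71769 / 0.0142

t ≈ 50.5 years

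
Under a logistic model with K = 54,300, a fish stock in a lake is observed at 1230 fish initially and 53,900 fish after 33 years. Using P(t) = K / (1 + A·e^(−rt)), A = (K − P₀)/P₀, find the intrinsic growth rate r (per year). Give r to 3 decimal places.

A = (54300 − 1230)/1230 = 43.14634
53900 = 54300/(1 + 43.14634·e^(−r·33)) → e^(−33r) = (1.00742 − 1)/43.14634 = 0.000172
r = −ln(0.000172)/33 = 8.66802/33

r ≈ 0.263 per year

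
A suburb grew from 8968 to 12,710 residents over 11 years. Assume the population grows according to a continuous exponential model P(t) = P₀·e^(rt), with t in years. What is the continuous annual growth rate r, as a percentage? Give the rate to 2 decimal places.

r ≈ 3.17% per year

12710 = 8968 · e^(r·11)
e^(11r) = 12710/8968 = 1.41726
r = ln(1.41726) / 11 = 0.34873 / 11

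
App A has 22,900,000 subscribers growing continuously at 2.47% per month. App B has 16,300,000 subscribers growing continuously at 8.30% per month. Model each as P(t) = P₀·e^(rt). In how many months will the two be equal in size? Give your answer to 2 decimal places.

t ≈ 5.83 months

22900000·e^(0.0247t) = 16300000·e^(0.083t)
22900000/16300000 = e^((0.083 − 0.0247)t) → ln(1.40491) = 0.0583·t
t = 0.33997 / 0.0583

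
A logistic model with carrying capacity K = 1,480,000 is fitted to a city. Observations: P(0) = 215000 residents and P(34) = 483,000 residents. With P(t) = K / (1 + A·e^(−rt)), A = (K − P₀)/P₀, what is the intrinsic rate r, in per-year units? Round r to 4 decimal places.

A = (1480000 − 215000)/215000 = 5.88372
483000 = 1480000/(1 + 5.88372·e^(−r·34)) → e^(−34r) = (3.06418 − 1)/5.88372 = 0.350829
r = −ln(0.350829)/34 = 1.04746/34

r ≈ 0.0308 per year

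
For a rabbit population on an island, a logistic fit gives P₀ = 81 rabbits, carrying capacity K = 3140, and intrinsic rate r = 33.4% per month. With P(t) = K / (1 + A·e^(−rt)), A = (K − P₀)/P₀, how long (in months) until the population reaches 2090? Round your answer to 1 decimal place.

t ≈ 12.9 months

A = (3140 − 81)/81 = 37.76543
2090 = 3140/(1 + 37.76543·e^(−0.334t)) → 1 + 37.76543·e^(−0.334t) = 1.50239
e^(−0.334t) = 0.013303 → t = ln(75.17119)/0.334 = 4.31977/0.334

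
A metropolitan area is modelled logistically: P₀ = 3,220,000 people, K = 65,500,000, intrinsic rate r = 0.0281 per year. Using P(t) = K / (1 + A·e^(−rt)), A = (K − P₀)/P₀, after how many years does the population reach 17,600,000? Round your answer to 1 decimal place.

A = (65500000 − 3220000)/3220000 = 19.34161
17600000 = 65500000/(1 + 19.34161·e^(−0.0281t)) → 1 + 19.34161·e^(−0.0281t) = 3.72159
e^(−0.0281t) = 0.140712 → t = ln(7.10673)/0.0281 = 1.96104/0.0281

t ≈ 69.8 years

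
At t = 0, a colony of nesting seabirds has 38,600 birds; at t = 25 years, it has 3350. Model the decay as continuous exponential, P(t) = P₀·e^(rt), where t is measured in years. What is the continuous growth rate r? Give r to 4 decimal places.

r ≈ -0.0978 per year

3350 = 38600 · e^(r·25)
e^(25r) = 3350/38600 = 0.08679
r = ln(0.08679) / 25 = -2.44429 / 25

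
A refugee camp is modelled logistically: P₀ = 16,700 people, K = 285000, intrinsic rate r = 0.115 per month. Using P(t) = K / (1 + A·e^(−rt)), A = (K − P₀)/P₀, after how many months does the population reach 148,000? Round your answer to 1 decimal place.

t ≈ 24.8 months

A = (285000 − 16700)/16700 = 16.06587
148000 = 285000/(1 + 16.06587·e^(−0.115t)) → 1 + 16.06587·e^(−0.115t) = 1.92568
e^(−0.115t) = 0.057618 → t = ln(17.35583)/0.115 = 2.85393/0.115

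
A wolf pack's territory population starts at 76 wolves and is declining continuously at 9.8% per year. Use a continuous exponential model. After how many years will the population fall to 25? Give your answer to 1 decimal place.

t ≈ 11.3 years

25 = 76 · e^(-0.098·t)
t = ln(25/76) / -0.098 = ln(0.32895) / -0.098 = -1.11186 / -0.098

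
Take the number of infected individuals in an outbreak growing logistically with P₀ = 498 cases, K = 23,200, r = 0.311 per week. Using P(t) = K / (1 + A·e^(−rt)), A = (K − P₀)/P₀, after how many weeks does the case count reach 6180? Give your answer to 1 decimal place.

A = (23200 − 498)/498 = 45.58635
6180 = 23200/(1 + 45.58635·e^(−0.311t)) → 1 + 45.58635·e^(−0.311t) = 3.75405
e^(−0.311t) = 0.060414 → t = ln(16.5525)/0.311 = 2.80654/0.311

t ≈ 9.0 weeks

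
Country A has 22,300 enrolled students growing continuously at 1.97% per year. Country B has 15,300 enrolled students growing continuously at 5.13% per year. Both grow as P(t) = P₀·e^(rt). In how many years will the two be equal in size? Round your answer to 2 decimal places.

t ≈ 11.92 years

22300·e^(0.0197t) = 15300·e^(0.0513t)
22300/15300 = e^((0.0513 − 0.0197)t) → ln(1.45752) = 0.0316·t
t = 0.37673 / 0.0316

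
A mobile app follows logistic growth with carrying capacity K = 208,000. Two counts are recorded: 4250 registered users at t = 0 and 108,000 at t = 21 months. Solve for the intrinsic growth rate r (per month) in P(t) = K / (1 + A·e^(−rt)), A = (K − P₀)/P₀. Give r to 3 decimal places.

A = (208000 − 4250)/4250 = 47.94118
108000 = 208000/(1 + 47.94118·e^(−r·21)) → e^(−21r) = (1.92593 − 1)/47.94118 = 0.019314
r = −ln(0.019314)/21 = 3.94694/21

r ≈ 0.188 per month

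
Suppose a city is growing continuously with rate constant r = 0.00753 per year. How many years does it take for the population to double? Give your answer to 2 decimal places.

doubling time ≈ 92.05 years

doubling time = ln(2) / |r| = 0.69315 / 0.00753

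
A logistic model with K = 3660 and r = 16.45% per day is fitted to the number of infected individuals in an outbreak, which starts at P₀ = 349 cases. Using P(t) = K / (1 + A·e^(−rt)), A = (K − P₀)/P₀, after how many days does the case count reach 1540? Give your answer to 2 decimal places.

t ≈ 11.73 days

A = (3660 − 349)/349 = 9.48711
1540 = 3660/(1 + 9.48711·e^(−0.1645t)) → 1 + 9.48711·e^(−0.1645t) = 2.37662
e^(−0.1645t) = 0.145105 → t = ln(6.89158)/0.1645 = 1.9303/0.1645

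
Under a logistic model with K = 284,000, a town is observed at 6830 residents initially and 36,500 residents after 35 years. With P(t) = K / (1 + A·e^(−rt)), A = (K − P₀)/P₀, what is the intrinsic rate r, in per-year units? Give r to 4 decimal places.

A = (284000 − 6830)/6830 = 40.58126
36500 = 284000/(1 + 40.58126·e^(−r·35)) → e^(−35r) = (7.78082 − 1)/40.58126 = 0.167092
r = −ln(0.167092)/35 = 1.78921/35

r ≈ 0.0511 per year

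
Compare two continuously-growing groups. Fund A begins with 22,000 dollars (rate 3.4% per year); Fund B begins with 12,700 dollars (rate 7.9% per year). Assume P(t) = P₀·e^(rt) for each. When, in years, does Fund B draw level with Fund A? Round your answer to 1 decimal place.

22000·e^(0.034t) = 12700·e^(0.079t)
22000/12700 = e^((0.079 − 0.034)t) → ln(1.73228) = 0.045·t
t = 0.54944 / 0.045

t ≈ 12.2 years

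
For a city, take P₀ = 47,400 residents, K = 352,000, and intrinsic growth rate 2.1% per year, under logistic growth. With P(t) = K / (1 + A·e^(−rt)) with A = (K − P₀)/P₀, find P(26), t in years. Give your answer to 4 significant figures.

A = (352000 − 47400)/47400 = 6.42616
P(26) = 352000 / (1 + 6.42616·e^(−0.021·26)) = 352000 / (1 + 6.42616·0.579262)
= 352000 / 4.72243 ≈ 74537.87

≈ 74,540 residents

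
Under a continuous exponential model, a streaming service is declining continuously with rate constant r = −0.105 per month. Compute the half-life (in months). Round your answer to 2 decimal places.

half-life = ln(2) / |r| = 0.69315 / 0.105

half-life ≈ 6.60 months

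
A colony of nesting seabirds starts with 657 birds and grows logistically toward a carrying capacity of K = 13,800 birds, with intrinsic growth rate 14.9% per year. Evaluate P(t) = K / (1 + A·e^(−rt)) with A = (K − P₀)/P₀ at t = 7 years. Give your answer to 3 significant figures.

≈ 1,710 birds

A = (13800 − 657)/657 = 20.00457
P(7) = 13800 / (1 + 20.00457·e^(−0.149·7)) = 13800 / (1 + 20.00457·0.352396)
= 13800 / 8.04953 ≈ 1714.39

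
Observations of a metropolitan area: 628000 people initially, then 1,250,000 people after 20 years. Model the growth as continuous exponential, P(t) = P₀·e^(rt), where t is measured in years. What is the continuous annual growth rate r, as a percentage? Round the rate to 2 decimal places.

r ≈ 3.44% per year

1250000 = 628000 · e^(r·20)
e^(20r) = 1250000/628000 = 1.99045
r = ln(1.99045) / 20 = 0.68836 / 20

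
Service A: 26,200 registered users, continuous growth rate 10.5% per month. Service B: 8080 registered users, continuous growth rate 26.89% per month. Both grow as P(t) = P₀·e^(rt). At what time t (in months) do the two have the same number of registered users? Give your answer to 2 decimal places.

t ≈ 7.18 months

26200·e^(0.105t) = 8080·e^(0.2689t)
26200/8080 = e^((0.2689 − 0.105)t) → ln(3.24257) = 0.1639·t
t = 1.17637 / 0.1639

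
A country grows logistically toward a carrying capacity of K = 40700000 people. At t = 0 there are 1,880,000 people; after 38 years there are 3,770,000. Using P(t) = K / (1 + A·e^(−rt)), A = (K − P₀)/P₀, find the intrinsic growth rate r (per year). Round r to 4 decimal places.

r ≈ 0.0196 per year

A = (40700000 − 1880000)/1880000 = 20.64894
3770000 = 40700000/(1 + 20.64894·e^(−r·38)) → e^(−38r) = (10.79576 − 1)/20.64894 = 0.474395
r = −ln(0.474395)/38 = 0.74571/38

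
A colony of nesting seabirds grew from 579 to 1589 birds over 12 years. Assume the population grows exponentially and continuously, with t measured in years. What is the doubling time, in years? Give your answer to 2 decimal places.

doubling time ≈ 8.24 years

r = ln(1589/579) / 12 = ln(2.74439) / 12 ≈ 0.08413 per year
doubling time = ln 2 / |r| = 0.69315 / 0.08413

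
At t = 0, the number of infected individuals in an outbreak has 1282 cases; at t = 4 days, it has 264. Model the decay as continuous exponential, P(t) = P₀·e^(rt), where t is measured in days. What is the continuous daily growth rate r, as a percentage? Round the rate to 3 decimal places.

264 = 1282 · e^(r·4)
e^(4r) = 264/1282 = 0.20593
r = ln(0.20593) / 4 = -1.58023 / 4

r ≈ -39.506% per day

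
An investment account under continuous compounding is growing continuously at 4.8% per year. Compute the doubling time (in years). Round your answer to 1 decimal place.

doubling time = ln(2) / |r| = 0.69315 / 0.048

doubling time ≈ 14.4 years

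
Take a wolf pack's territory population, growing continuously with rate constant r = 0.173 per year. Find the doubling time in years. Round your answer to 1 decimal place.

doubling time = ln(2) / |r| = 0.69315 / 0.173

doubling time ≈ 4.0 years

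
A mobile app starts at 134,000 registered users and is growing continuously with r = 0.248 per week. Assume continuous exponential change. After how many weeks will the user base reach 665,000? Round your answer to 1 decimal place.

665000 = 134000 · e^(0.248·t)
t = ln(665000/134000) / 0.248 = ln(4.96269) / 0.248 = 1.60195 / 0.248

t ≈ 6.5 weeks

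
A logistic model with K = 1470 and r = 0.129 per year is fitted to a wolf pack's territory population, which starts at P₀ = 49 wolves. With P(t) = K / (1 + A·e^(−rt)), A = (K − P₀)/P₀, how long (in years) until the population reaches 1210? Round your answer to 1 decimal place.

A = (1470 − 49)/49 = 29
1210 = 1470/(1 + 29·e^(−0.129t)) → 1 + 29·e^(−0.129t) = 1.21488
e^(−0.129t) = 0.00741 → t = ln(134.96154)/0.129 = 4.90499/0.129

t ≈ 38.0 years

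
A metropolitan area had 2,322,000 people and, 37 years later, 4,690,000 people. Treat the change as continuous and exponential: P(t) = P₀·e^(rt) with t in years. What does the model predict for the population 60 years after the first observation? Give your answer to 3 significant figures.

r = ln(4690000/2322000) / 37 ≈ 0.019 per year
P(60) = 2322000 · e^(0.019·60) = 2322000 · 3.12679 ≈ 7260399.7

≈ 7,260,000 people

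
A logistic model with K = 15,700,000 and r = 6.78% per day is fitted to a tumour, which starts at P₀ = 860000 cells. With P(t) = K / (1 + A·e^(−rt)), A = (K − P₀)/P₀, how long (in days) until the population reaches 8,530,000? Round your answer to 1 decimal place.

t ≈ 44.6 days

A = (15700000 − 860000)/860000 = 17.25581
8530000 = 15700000/(1 + 17.25581·e^(−0.0678t)) → 1 + 17.25581·e^(−0.0678t) = 1.84056
e^(−0.0678t) = 0.048712 → t = ln(20.52888)/0.0678 = 3.02183/0.0678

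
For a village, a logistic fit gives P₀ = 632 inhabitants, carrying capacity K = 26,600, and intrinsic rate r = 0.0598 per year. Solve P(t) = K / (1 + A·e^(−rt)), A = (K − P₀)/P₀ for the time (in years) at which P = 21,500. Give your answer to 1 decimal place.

t ≈ 86.2 years

A = (26600 − 632)/632 = 41.08861
21500 = 26600/(1 + 41.08861·e^(−0.0598t)) → 1 + 41.08861·e^(−0.0598t) = 1.23721
e^(−0.0598t) = 0.005773 → t = ln(173.21668)/0.0598 = 5.15454/0.0598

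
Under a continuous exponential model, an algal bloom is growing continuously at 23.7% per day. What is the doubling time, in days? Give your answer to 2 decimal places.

doubling time ≈ 2.92 days

doubling time = ln(2) / |r| = 0.69315 / 0.237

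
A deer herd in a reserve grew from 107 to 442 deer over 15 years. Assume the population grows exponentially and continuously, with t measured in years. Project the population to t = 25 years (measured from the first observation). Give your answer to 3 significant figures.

r = ln(442/107) / 15 ≈ 0.094565 per year
P(25) = 107 · e^(0.094565·25) = 107 · 10.63484 ≈ 1137.93

≈ 1,140 deer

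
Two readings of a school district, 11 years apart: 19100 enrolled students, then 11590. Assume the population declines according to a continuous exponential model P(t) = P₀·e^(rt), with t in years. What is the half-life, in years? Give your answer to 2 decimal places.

r = ln(11590/19100) / 11 = ln(0.60681) / 11 ≈ -0.045413 per year
half-life = ln 2 / |r| = 0.69315 / 0.045413

half-life ≈ 15.26 years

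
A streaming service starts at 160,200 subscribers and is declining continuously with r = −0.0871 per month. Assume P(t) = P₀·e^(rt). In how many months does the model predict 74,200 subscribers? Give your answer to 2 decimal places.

t ≈ 8.84 months

74200 = 160200 · e^(-0.0871·t)
t = ln(74200/160200) / -0.0871 = ln(0.46317) / -0.0871 = -0.76966 / -0.0871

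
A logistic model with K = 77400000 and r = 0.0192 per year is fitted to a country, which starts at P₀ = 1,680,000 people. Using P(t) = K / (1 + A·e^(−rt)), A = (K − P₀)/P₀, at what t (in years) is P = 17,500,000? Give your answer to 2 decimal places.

t ≈ 134.26 years

A = (77400000 − 1680000)/1680000 = 45.07143
17500000 = 77400000/(1 + 45.07143·e^(−0.0192t)) → 1 + 45.07143·e^(−0.0192t) = 4.42286
e^(−0.0192t) = 0.075943 → t = ln(13.16778)/0.0192 = 2.57777/0.0192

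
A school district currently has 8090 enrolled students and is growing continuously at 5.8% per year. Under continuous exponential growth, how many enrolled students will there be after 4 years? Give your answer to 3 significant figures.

≈ 10,200 enrolled students

P(4) = 8090 · e^(0.058·4) = 8090 · e^(0.232)
= 8090 · 1.26112 ≈ 10202.46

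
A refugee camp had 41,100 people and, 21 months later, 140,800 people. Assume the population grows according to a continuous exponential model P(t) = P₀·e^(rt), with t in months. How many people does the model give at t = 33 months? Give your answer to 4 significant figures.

r = ln(140800/41100) / 21 ≈ 0.058635 per month
P(33) = 41100 · e^(0.058635·33) = 41100 · 6.9237 ≈ 284564.21

≈ 284,600 people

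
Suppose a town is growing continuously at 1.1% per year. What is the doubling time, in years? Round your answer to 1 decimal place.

doubling time ≈ 63.0 years

doubling time = ln(2) / |r| = 0.69315 / 0.011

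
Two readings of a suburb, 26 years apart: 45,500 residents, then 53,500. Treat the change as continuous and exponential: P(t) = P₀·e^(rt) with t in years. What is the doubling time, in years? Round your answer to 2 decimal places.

doubling time ≈ 111.27 years

r = ln(53500/45500) / 26 = ln(1.17582) / 26 ≈ 0.00623 per year
doubling time = ln 2 / |r| = 0.69315 / 0.00623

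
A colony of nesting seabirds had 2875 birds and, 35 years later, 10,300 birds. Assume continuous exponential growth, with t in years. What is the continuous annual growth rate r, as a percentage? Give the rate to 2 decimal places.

r ≈ 3.65% per year

10300 = 2875 · e^(r·35)
e^(35r) = 10300/2875 = 3.58261
r = ln(3.58261) / 35 = 1.27609 / 35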